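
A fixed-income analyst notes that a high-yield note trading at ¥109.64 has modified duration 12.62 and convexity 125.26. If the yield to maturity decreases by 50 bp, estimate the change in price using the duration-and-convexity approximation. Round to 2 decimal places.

+¥7.09

Duration effect: -D_mod·Δy = -12.62 × (-0.005) = +0.063100
Convexity effect: ½·C·(Δy)² = 0.5 × 125.26 × (-0.005)² = +0.00156575
ΔP/P ≈ +0.063100 + 0.00156575 = +0.06466575
ΔP ≈ 109.64 × (+0.06466575) = +7.08995283.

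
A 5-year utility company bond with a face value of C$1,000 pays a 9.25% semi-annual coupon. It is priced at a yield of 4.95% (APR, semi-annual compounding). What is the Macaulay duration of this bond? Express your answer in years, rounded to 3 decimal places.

Periodic yield y = 0.02475. Discount each cash flow and weight by its period:
  t   CF        PV=CF/(1+0.02475)^t    t·PV
  1        46.25        45.1330        45.1330
  2        46.25        44.0429        88.0858
  3        46.25        42.9792       128.9375
  4        46.25        41.9411       167.7645
  5        46.25        40.9281       204.6407
  6        46.25        39.9396       239.6379
  7        46.25        38.9750       272.8251
  8        46.25        38.0337       304.2694
  9        46.25        37.1151       334.0357
  10    1,046.25       819.3250     8,193.2499
  Σ                  1,188.4127     9,978.5794
Price P = Σ PV = 1,188.4127.
Macaulay duration = Σ(t·PV) / P = 9,978.5794 / 1,188.4127 = 8.39656 half-year periods.
In years: 8.39656 / 2 = 4.19828 years.

4.198 years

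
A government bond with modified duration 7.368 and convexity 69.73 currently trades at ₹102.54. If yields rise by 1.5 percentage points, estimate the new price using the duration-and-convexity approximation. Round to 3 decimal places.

Duration effect: -D_mod·Δy = -7.368 × (+0.015) = -0.110520
Convexity effect: ½·C·(Δy)² = 0.5 × 69.73 × (0.015)² = +0.007844625
ΔP/P ≈ -0.110520 + 0.007844625 = -0.102675375
New price ≈ 102.54 × (1 - 0.102675375) = 92.0116670475.

₹92.012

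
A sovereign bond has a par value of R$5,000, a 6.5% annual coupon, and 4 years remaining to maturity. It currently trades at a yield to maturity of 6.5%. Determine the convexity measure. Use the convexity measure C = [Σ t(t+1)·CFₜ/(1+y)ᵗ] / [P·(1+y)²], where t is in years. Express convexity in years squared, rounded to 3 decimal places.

15.578

With y = 0.065:
  t   CF        PV=CF/(1+0.065)^t    t·PV        t(t+1)·PV
  1       325.00       305.1643       305.1643         610.3286
  2       325.00       286.5393       573.0785       1,719.2356
  3       325.00       269.0510       807.1529       3,228.6115
  4     5,325.00     4,139.2455    16,556.9818      82,784.9092
  Σ                  5,000.0000    18,242.3776      88,343.0849
P = 5,000.0000.
Convexity = Σ t(t+1)·PV / [P·(1+y)²] = 88,343.0849 / (5,000.0000 × 1.134225) = 15.57770.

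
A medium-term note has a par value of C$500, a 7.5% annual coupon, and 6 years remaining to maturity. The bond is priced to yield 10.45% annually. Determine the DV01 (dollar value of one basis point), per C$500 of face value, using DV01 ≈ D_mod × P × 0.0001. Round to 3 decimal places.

Periodic yield y = 0.1045.
  t   CF        PV=CF/(1+0.1045)^t    t·PV
  1        37.50        33.9520        33.9520
  2        37.50        30.7397        61.4794
  3        37.50        27.8313        83.4940
  4        37.50        25.1981       100.7925
  5        37.50        22.8141       114.0703
  6       537.50       296.0630     1,776.3780
  Σ                    436.5983     2,170.1664
P = 436.5983; D_Mac = 4.97063 yrs; D_mod = 4.50034 yrs.
DV01 ≈ 4.50034 × 436.5983 × 0.0001 = 0.196484.

C$0.196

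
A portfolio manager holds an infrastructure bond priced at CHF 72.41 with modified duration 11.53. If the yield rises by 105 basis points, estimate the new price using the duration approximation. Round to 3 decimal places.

Duration approximation: ΔP/P ≈ -D_mod · Δy = -11.53 × (+0.0105) = -0.121065.
New price ≈ 72.41 × (1 - 0.121065) = 63.64368335.

CHF 63.644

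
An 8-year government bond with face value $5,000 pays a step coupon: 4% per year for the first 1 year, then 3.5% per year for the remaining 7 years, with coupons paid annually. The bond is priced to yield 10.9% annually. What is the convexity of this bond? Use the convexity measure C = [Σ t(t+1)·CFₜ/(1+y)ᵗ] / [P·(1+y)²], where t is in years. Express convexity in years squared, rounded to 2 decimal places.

With y = 0.109:
  t   CF        PV=CF/(1+0.109)^t    t·PV        t(t+1)·PV
  1       200.00       180.3427       180.3427         360.6853
  2       175.00       142.2902       284.5804         853.7411
  3       175.00       128.3049       384.9148       1,539.6594
  4       175.00       115.6943       462.7771       2,313.8855
  5       175.00       104.3231       521.6153       3,129.6918
  6       175.00        94.0695       564.4169       3,950.9184
  7       175.00        84.8237       593.7659       4,750.1273
  8     5,175.00     2,261.8197    18,094.5577     162,851.0194
  Σ                  3,111.6680    21,086.9708     179,749.7282
P = 3,111.6680.
Convexity = Σ t(t+1)·PV / [P·(1+y)²] = 179,749.7282 / (3,111.6680 × 1.229881) = 46.96906.

46.97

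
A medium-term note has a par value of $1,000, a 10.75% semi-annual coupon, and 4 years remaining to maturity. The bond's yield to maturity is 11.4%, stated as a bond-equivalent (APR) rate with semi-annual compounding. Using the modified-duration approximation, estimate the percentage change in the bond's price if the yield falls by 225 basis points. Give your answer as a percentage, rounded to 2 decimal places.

Periodic yield y = 0.057. Modified duration first:
  t   CF        PV=CF/(1+0.057)^t    t·PV
  1        53.75        50.8515        50.8515
  2        53.75        48.1092        96.2185
  3        53.75        45.5149       136.5447
  4        53.75        43.0604       172.2418
  5        53.75        40.7384       203.6918
  6        53.75        38.5415       231.2490
  7        53.75        36.4631       255.2417
  8     1,053.75       676.2974     5,410.3788
  Σ                    979.5763     6,556.4177
P = 979.5763; D_Mac = 6.69312 half-year periods = 3.34656 yrs; D_mod = 3.34656/(1+0.057) = 3.16609 yrs.
ΔP/P ≈ -D_mod · Δy = -3.16609 × (-0.0225) = +0.071237 = +7.1237%.

+7.12%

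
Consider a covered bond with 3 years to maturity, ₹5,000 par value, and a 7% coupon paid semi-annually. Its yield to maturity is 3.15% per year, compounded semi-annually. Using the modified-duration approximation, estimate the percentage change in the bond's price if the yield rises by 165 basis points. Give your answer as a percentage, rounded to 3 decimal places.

-4.503%

Periodic yield y = 0.01575. Modified duration first:
  t   CF        PV=CF/(1+0.01575)^t    t·PV
  1       175.00       172.2865       172.2865
  2       175.00       169.6151       339.2301
  3       175.00       166.9850       500.9551
  4       175.00       164.3958       657.5832
  5       175.00       161.8467       809.2336
  6     5,175.00     4,711.8273    28,270.9641
  Σ                  5,546.9564    30,750.2526
P = 5,546.9564; D_Mac = 5.54363 half-year periods = 2.77181 yrs; D_mod = 2.77181/(1+0.01575) = 2.72883 yrs.
ΔP/P ≈ -D_mod · Δy = -2.72883 × (+0.0165) = -0.045026 = -4.5026%.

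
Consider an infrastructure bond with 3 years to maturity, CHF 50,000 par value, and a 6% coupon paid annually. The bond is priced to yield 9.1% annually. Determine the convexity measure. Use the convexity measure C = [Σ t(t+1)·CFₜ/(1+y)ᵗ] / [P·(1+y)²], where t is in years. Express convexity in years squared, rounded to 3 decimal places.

With y = 0.091:
  t   CF        PV=CF/(1+0.091)^t    t·PV        t(t+1)·PV
  1     3,000.00     2,749.7709     2,749.7709       5,499.5417
  2     3,000.00     2,520.4132     5,040.8265      15,122.4795
  3    53,000.00    40,813.2912   122,439.8736     489,759.4944
  Σ                 46,083.4753   130,230.4709     510,381.5156
P = 46,083.4753.
Convexity = Σ t(t+1)·PV / [P·(1+y)²] = 510,381.5156 / (46,083.4753 × 1.190281) = 9.30465.

9.305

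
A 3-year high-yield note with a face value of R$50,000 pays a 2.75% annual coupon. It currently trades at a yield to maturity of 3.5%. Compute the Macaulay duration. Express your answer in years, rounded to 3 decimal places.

2.919 years

Periodic yield y = 0.035. Discount each cash flow and weight by its year:
  t   CF        PV=CF/(1+0.035)^t    t·PV
  1     1,375.00     1,328.5024     1,328.5024
  2     1,375.00     1,283.5772     2,567.1544
  3    51,375.00    46,337.3065   139,011.9195
  Σ                 48,949.3861   142,907.5764
Price P = Σ PV = 48,949.3861.
Macaulay duration = Σ(t·PV) / P = 142,907.5764 / 48,949.3861 = 2.91950 years.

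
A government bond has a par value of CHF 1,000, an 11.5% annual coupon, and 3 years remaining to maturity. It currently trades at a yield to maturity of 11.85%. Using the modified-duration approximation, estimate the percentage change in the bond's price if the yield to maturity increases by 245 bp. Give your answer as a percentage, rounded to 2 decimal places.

Periodic yield y = 0.1185. Modified duration first:
  t   CF        PV=CF/(1+0.1185)^t    t·PV
  1       115.00       102.8163       102.8163
  2       115.00        91.9234       183.8467
  3     1,115.00       796.8322     2,390.4967
  Σ                    991.5719     2,677.1597
P = 991.5719; D_Mac = 2.69991 yrs; D_mod = 2.69991/(1+0.1185) = 2.41387 yrs.
ΔP/P ≈ -D_mod · Δy = -2.41387 × (+0.0245) = -0.059140 = -5.9140%.

-5.91%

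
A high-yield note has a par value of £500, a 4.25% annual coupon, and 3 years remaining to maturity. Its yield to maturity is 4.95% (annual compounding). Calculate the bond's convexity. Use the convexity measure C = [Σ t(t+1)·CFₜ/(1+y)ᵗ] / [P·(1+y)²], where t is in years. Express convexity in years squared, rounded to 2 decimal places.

With y = 0.0495:
  t   CF        PV=CF/(1+0.0495)^t    t·PV        t(t+1)·PV
  1        21.25        20.2477        20.2477          40.4955
  2        21.25        19.2927        38.5855         115.7565
  3       521.25       450.9192     1,352.7576       5,411.0305
  Σ                    490.4597     1,411.5909       5,567.2825
P = 490.4597.
Convexity = Σ t(t+1)·PV / [P·(1+y)²] = 5,567.2825 / (490.4597 × 1.101450) = 10.30564.

10.31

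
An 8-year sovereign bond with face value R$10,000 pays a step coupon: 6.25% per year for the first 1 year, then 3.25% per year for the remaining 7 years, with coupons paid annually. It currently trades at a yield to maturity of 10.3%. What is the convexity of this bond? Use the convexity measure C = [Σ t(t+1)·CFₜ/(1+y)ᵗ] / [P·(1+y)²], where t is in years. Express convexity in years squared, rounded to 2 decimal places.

With y = 0.103:
  t   CF        PV=CF/(1+0.103)^t    t·PV        t(t+1)·PV
  1       625.00       566.6364       566.6364       1,133.2729
  2       325.00       267.1359       534.2719       1,602.8157
  3       325.00       242.1903       726.5710       2,906.2841
  4       325.00       219.5742       878.2968       4,391.4840
  5       325.00       199.0700       995.3500       5,972.0998
  6       325.00       180.4805     1,082.8830       7,580.1810
  7       325.00       163.6269     1,145.3885       9,163.1079
  8    10,325.00     4,712.8754    37,703.0034     339,327.0310
  Σ                  6,551.5898    43,632.4011     372,076.2765
P = 6,551.5898.
Convexity = Σ t(t+1)·PV / [P·(1+y)²] = 372,076.2765 / (6,551.5898 × 1.216609) = 46.68037.

46.68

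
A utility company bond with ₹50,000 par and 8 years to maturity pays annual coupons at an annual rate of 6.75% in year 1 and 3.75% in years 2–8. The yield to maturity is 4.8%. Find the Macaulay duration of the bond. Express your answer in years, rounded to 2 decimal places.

Periodic yield y = 0.048. Discount each cash flow and weight by its year:
  t   CF        PV=CF/(1+0.048)^t    t·PV
  1     3,375.00     3,220.4198     3,220.4198
  2     1,875.00     1,707.1776     3,414.3552
  3     1,875.00     1,628.9863     4,886.9588
  4     1,875.00     1,554.3762     6,217.5049
  5     1,875.00     1,483.1834     7,415.9170
  6     1,875.00     1,415.2513     8,491.5081
  7     1,875.00     1,350.4307     9,453.0147
  8    51,875.00    35,650.6825   285,205.4601
  Σ                 48,010.5079   328,305.1386
Price P = Σ PV = 48,010.5079.
Macaulay duration = Σ(t·PV) / P = 328,305.1386 / 48,010.5079 = 6.83819 years.

6.84 years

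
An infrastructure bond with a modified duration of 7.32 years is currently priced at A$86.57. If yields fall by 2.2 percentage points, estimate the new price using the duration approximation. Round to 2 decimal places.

A$100.51

Duration approximation: ΔP/P ≈ -D_mod · Δy = -7.32 × (-0.022) = +0.161040.
New price ≈ 86.57 × (1 + 0.161040) = 100.5112328.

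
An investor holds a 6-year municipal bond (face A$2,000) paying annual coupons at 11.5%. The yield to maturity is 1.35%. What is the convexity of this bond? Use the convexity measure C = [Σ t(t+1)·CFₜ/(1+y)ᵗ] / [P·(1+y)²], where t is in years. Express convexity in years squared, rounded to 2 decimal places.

With y = 0.0135:
  t   CF        PV=CF/(1+0.0135)^t    t·PV        t(t+1)·PV
  1       230.00       226.9364       226.9364         453.8727
  2       230.00       223.9135       447.8271       1,343.4812
  3       230.00       220.9310       662.7929       2,651.1715
  4       230.00       217.9881       871.9525       4,359.7624
  5       230.00       215.0845     1,075.4224       6,452.5344
  6     2,230.00     2,057.6066    12,345.6396      86,419.4773
  Σ                  3,162.4600    15,630.5708     101,680.2994
P = 3,162.4600.
Convexity = Σ t(t+1)·PV / [P·(1+y)²] = 101,680.2994 / (3,162.4600 × 1.027182) = 31.30144.

31.30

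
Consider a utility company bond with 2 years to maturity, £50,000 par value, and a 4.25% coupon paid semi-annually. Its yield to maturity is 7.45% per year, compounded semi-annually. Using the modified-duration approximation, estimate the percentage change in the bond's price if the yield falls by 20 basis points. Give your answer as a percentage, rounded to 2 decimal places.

+0.37%

Periodic yield y = 0.03725. Modified duration first:
  t   CF        PV=CF/(1+0.03725)^t    t·PV
  1     1,062.50     1,024.3432     1,024.3432
  2     1,062.50       987.5567     1,975.1135
  3     1,062.50       952.0913     2,856.2740
  4    51,062.50    44,113.1733   176,452.6931
  Σ                 47,077.1645   182,308.4238
P = 47,077.1645; D_Mac = 3.87254 half-year periods = 1.93627 yrs; D_mod = 1.93627/(1+0.03725) = 1.86674 yrs.
ΔP/P ≈ -D_mod · Δy = -1.86674 × (-0.002) = +0.003733 = +0.3733%.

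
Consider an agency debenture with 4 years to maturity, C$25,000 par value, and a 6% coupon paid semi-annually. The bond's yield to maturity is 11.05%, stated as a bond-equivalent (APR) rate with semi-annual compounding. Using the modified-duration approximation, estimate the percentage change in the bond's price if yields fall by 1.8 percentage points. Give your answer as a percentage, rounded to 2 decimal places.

+6.09%

Periodic yield y = 0.05525. Modified duration first:
  t   CF        PV=CF/(1+0.05525)^t    t·PV
  1       750.00       710.7321       710.7321
  2       750.00       673.5201     1,347.0401
  3       750.00       638.2564     1,914.7692
  4       750.00       604.8390     2,419.3562
  5       750.00       573.1713     2,865.8567
  6       750.00       543.1616     3,258.9699
  7       750.00       514.7232     3,603.0624
  8    25,750.00    16,746.8969   133,975.1752
  Σ                 21,005.3007   150,094.9617
P = 21,005.3007; D_Mac = 7.14558 half-year periods = 3.57279 yrs; D_mod = 3.57279/(1+0.05525) = 3.38573 yrs.
ΔP/P ≈ -D_mod · Δy = -3.38573 × (-0.018) = +0.060943 = +6.0943%.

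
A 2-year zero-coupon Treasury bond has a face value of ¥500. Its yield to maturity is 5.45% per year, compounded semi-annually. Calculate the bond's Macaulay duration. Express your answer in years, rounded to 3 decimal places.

A zero-coupon bond has a single cash flow at maturity, so its Macaulay duration equals its maturity: 2 years.
(Equivalently: 4 semi-annual periods ÷ 2 = 2 years.)

2.000 years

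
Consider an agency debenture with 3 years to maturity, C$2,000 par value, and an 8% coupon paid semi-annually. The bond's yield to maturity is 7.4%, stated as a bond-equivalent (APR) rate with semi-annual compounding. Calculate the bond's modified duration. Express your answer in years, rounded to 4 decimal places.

Periodic yield y = 0.037. First find Macaulay duration:
  t   CF        PV=CF/(1+0.037)^t    t·PV
  1        80.00        77.1456        77.1456
  2        80.00        74.3931       148.7861
  3        80.00        71.7387       215.2162
  4        80.00        69.1791       276.7164
  5        80.00        66.7108       333.5540
  6     2,080.00     1,672.5950    10,035.5701
  Σ                  2,031.7623    11,086.9885
P = 2,031.7623; Macaulay duration = 11,086.9885 / 2,031.7623 = 5.45683 half-year periods = 2.72842 years.
Modified duration = D_Mac / (1 + y) = 2.72842 / 1.037 = 2.63107 years.

2.6311 years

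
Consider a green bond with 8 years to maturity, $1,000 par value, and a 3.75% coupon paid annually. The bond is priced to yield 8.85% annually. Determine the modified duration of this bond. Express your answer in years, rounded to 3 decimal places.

6.294 years

Periodic yield y = 0.0885. First find Macaulay duration:
  t   CF        PV=CF/(1+0.0885)^t    t·PV
  1        37.50        34.4511        34.4511
  2        37.50        31.6501        63.3001
  3        37.50        29.0768        87.2303
  4        37.50        26.7127       106.8507
  5        37.50        24.5408       122.7041
  6        37.50        22.5455       135.2732
  7        37.50        20.7125       144.9874
  8     1,037.50       526.4543     4,211.6340
  Σ                    716.1437     4,906.4310
P = 716.1437; Macaulay duration = 4,906.4310 / 716.1437 = 6.85118 years.
Modified duration = D_Mac / (1 + y) = 6.85118 / 1.0885 = 6.29415 years.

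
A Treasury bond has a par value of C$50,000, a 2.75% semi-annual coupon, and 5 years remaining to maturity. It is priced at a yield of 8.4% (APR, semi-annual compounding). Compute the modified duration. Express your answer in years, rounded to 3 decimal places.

Periodic yield y = 0.042. First find Macaulay duration:
  t   CF        PV=CF/(1+0.042)^t    t·PV
  1       687.50       659.7889       659.7889
  2       687.50       633.1947     1,266.3894
  3       687.50       607.6724     1,823.0173
  4       687.50       583.1789     2,332.7157
  5       687.50       559.6727     2,798.3634
  6       687.50       537.1139     3,222.6834
  7       687.50       515.4644     3,608.2507
  8       687.50       494.6875     3,957.5001
  9       687.50       474.7481     4,272.7329
  10   50,687.50    33,591.0579   335,910.5793
  Σ                 38,656.5795   359,852.0212
P = 38,656.5795; Macaulay duration = 359,852.0212 / 38,656.5795 = 9.30895 half-year periods = 4.65447 years.
Modified duration = D_Mac / (1 + y) = 4.65447 / 1.042 = 4.46686 years.

4.467 years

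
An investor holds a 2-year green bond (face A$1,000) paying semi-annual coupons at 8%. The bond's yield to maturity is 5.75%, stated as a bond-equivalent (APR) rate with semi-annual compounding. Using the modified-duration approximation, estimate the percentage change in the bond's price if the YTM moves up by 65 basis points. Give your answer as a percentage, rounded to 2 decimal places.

Periodic yield y = 0.02875. Modified duration first:
  t   CF        PV=CF/(1+0.02875)^t    t·PV
  1        40.00        38.8821        38.8821
  2        40.00        37.7955        75.5910
  3        40.00        36.7393       110.2178
  4     1,040.00       928.5257     3,714.1030
  Σ                  1,041.9427     3,938.7939
P = 1,041.9427; D_Mac = 3.78024 half-year periods = 1.89012 yrs; D_mod = 1.89012/(1+0.02875) = 1.83730 yrs.
ΔP/P ≈ -D_mod · Δy = -1.83730 × (+0.0065) = -0.011942 = -1.1942%.

-1.19%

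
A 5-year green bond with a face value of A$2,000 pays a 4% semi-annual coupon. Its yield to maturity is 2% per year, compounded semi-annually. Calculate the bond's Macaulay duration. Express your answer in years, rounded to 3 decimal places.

Periodic yield y = 0.01. Discount each cash flow and weight by its period:
  t   CF        PV=CF/(1+0.01)^t    t·PV
  1        40.00        39.6040        39.6040
  2        40.00        39.2118        78.4237
  3        40.00        38.8236       116.4708
  4        40.00        38.4392       153.7569
  5        40.00        38.0586       190.2931
  6        40.00        37.6818       226.0909
  7        40.00        37.3087       261.1611
  8        40.00        36.9393       295.5146
  9        40.00        36.5736       329.1623
  10    2,040.00     1,846.7854    18,467.8539
  Σ                  2,189.4261    20,158.3312
Price P = Σ PV = 2,189.4261.
Macaulay duration = Σ(t·PV) / P = 20,158.3312 / 2,189.4261 = 9.20713 half-year periods.
In years: 9.20713 / 2 = 4.60357 years.

4.604 years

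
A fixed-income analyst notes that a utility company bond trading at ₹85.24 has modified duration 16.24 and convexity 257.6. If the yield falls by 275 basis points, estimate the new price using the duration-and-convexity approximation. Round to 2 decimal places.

₹131.61

Duration effect: -D_mod·Δy = -16.24 × (-0.0275) = +0.446600
Convexity effect: ½·C·(Δy)² = 0.5 × 257.6 × (-0.0275)² = +0.0974050
ΔP/P ≈ +0.446600 + 0.0974050 = +0.544005
New price ≈ 85.24 × (1 + 0.544005) = 131.6109862.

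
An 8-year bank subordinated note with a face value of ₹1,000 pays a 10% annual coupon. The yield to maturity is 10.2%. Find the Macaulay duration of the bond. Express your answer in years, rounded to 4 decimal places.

Periodic yield y = 0.102. Discount each cash flow and weight by its year:
  t   CF        PV=CF/(1+0.102)^t    t·PV
  1       100.00        90.7441        90.7441
  2       100.00        82.3449       164.6898
  3       100.00        74.7232       224.1695
  4       100.00        67.8069       271.2274
  5       100.00        61.5307       307.6536
  6       100.00        55.8355       335.0130
  7       100.00        50.6674       354.6720
  8     1,100.00       505.7547     4,046.0376
  Σ                    989.4074     5,794.2071
Price P = Σ PV = 989.4074.
Macaulay duration = Σ(t·PV) / P = 5,794.2071 / 989.4074 = 5.85624 years.

5.8562 years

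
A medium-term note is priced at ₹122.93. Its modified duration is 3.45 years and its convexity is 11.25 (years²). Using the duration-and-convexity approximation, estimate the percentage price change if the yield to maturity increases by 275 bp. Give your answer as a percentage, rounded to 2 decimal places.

-9.06%

Duration effect: -D_mod·Δy = -3.45 × (+0.0275) = -0.094875
Convexity effect: ½·C·(Δy)² = 0.5 × 11.25 × (0.0275)² = +0.00425390625
ΔP/P ≈ -0.094875 + 0.00425390625 = -0.09062109375
= -9.062109375%.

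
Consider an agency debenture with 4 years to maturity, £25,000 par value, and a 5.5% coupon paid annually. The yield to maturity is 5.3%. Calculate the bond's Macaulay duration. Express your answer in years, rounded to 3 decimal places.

Periodic yield y = 0.053. Discount each cash flow and weight by its year:
  t   CF        PV=CF/(1+0.053)^t    t·PV
  1     1,375.00     1,305.7930     1,305.7930
  2     1,375.00     1,240.0693     2,480.1386
  3     1,375.00     1,177.6537     3,532.9610
  4    26,375.00    21,452.5530    85,810.2120
  Σ                 25,176.0689    93,129.1045
Price P = Σ PV = 25,176.0689.
Macaulay duration = Σ(t·PV) / P = 93,129.1045 / 25,176.0689 = 3.69911 years.

3.699 years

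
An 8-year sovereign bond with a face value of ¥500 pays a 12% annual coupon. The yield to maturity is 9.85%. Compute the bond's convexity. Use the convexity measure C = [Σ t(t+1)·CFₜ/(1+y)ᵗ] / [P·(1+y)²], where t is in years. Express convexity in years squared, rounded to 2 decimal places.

With y = 0.0985:
  t   CF        PV=CF/(1+0.0985)^t    t·PV        t(t+1)·PV
  1        60.00        54.6199        54.6199         109.2399
  2        60.00        49.7223        99.4446         298.3337
  3        60.00        45.2638       135.7914         543.1657
  4        60.00        41.2051       164.8204         824.1021
  5        60.00        37.5103       187.5517       1,125.3101
  6        60.00        34.1469       204.8812       1,434.1685
  7        60.00        31.0850       217.5950       1,740.7598
  8       560.00       264.1116     2,112.8931      19,016.0379
  Σ                    557.6650     3,177.5973      25,091.1175
P = 557.6650.
Convexity = Σ t(t+1)·PV / [P·(1+y)²] = 25,091.1175 / (557.6650 × 1.206702) = 37.28606.

37.29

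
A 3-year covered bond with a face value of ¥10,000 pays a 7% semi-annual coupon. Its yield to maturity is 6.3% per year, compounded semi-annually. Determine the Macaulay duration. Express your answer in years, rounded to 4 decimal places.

2.7602 years

Periodic yield y = 0.0315. Discount each cash flow and weight by its period:
  t   CF        PV=CF/(1+0.0315)^t    t·PV
  1       350.00       339.3117       339.3117
  2       350.00       328.9498       657.8995
  3       350.00       318.9043       956.7128
  4       350.00       309.1656     1,236.6623
  5       350.00       299.7243     1,498.6213
  6    10,350.00     8,592.6071    51,555.6428
  Σ                 10,188.6627    56,244.8504
Price P = Σ PV = 10,188.6627.
Macaulay duration = Σ(t·PV) / P = 56,244.8504 / 10,188.6627 = 5.52034 half-year periods.
In years: 5.52034 / 2 = 2.76017 years.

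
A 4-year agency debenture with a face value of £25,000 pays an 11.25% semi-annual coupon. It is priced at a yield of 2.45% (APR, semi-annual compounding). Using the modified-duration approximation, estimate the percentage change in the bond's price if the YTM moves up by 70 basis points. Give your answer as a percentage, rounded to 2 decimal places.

Periodic yield y = 0.01225. Modified duration first:
  t   CF        PV=CF/(1+0.01225)^t    t·PV
  1     1,406.25     1,389.2319     1,389.2319
  2     1,406.25     1,372.4198     2,744.8395
  3     1,406.25     1,355.8111     4,067.4332
  4     1,406.25     1,339.4034     5,357.6136
  5     1,406.25     1,323.1943     6,615.9713
  6     1,406.25     1,307.1813     7,843.0877
  7     1,406.25     1,291.3621     9,039.5347
  8    26,406.25    23,955.4563   191,643.6502
  Σ                 33,334.0601   228,701.3622
P = 33,334.0601; D_Mac = 6.86089 half-year periods = 3.43045 yrs; D_mod = 3.43045/(1+0.01225) = 3.38893 yrs.
ΔP/P ≈ -D_mod · Δy = -3.38893 × (+0.007) = -0.023723 = -2.3723%.

-2.37%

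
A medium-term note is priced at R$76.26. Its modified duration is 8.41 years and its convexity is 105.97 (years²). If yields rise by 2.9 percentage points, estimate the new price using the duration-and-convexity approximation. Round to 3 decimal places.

Duration effect: -D_mod·Δy = -8.41 × (+0.029) = -0.243890
Convexity effect: ½·C·(Δy)² = 0.5 × 105.97 × (0.029)² = +0.044560385
ΔP/P ≈ -0.243890 + 0.044560385 = -0.199329615
New price ≈ 76.26 × (1 - 0.199329615) = 61.0591235601.

R$61.059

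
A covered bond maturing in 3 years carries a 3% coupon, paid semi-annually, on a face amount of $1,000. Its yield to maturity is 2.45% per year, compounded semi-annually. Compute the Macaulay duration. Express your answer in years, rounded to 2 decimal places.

Periodic yield y = 0.01225. Discount each cash flow and weight by its period:
  t   CF        PV=CF/(1+0.01225)^t    t·PV
  1        15.00        14.8185        14.8185
  2        15.00        14.6391        29.2783
  3        15.00        14.4620        43.3860
  4        15.00        14.2870        57.1479
  5        15.00        14.1141        70.5704
  6     1,015.00       943.4944     5,660.9664
  Σ                  1,015.8151     5,876.1674
Price P = Σ PV = 1,015.8151.
Macaulay duration = Σ(t·PV) / P = 5,876.1674 / 1,015.8151 = 5.78468 half-year periods.
In years: 5.78468 / 2 = 2.89234 years.

2.89 years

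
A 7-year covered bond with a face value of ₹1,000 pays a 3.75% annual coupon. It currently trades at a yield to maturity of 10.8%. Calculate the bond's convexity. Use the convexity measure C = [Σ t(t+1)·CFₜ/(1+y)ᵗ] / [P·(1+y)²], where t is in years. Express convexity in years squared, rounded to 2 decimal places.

37.87

With y = 0.108:
  t   CF        PV=CF/(1+0.108)^t    t·PV        t(t+1)·PV
  1        37.50        33.8448        33.8448          67.6895
  2        37.50        30.5458        61.0916         183.2749
  3        37.50        27.5684        82.7053         330.8211
  4        37.50        24.8813        99.5250         497.6250
  5        37.50        22.4560       112.2800         673.6801
  6        37.50        20.2672       121.6029         851.2203
  7     1,037.50       506.0691     3,542.4834      28,339.8671
  Σ                    665.6325     4,053.5330      30,944.1782
P = 665.6325.
Convexity = Σ t(t+1)·PV / [P·(1+y)²] = 30,944.1782 / (665.6325 × 1.227664) = 37.86735.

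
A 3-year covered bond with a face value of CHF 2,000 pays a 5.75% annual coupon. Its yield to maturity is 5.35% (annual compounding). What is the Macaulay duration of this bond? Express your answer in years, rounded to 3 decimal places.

2.841 years

Periodic yield y = 0.0535. Discount each cash flow and weight by its year:
  t   CF        PV=CF/(1+0.0535)^t    t·PV
  1       115.00       109.1599       109.1599
  2       115.00       103.6165       207.2329
  3     2,115.00     1,808.8675     5,426.6025
  Σ                  2,021.6439     5,742.9953
Price P = Σ PV = 2,021.6439.
Macaulay duration = Σ(t·PV) / P = 5,742.9953 / 2,021.6439 = 2.84076 years.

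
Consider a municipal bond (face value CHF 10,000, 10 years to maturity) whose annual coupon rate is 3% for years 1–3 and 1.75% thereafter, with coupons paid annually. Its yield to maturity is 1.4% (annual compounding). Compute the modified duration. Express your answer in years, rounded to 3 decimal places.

Periodic yield y = 0.014. First find Macaulay duration:
  t   CF        PV=CF/(1+0.014)^t    t·PV
  1       300.00       295.8580       295.8580
  2       300.00       291.7732       583.5463
  3       300.00       287.7447       863.2342
  4       175.00       165.5336       662.1345
  5       175.00       163.2482       816.2408
  6       175.00       160.9942       965.9654
  7       175.00       158.7714     1,111.4000
  8       175.00       156.5793     1,252.6346
  9       175.00       154.4175     1,389.7573
  10   10,175.00     8,854.3130    88,543.1295
  Σ                 10,689.2331    96,483.9006
P = 10,689.2331; Macaulay duration = 96,483.9006 / 10,689.2331 = 9.02627 years.
Modified duration = D_Mac / (1 + y) = 9.02627 / 1.014 = 8.90165 years.

8.902 years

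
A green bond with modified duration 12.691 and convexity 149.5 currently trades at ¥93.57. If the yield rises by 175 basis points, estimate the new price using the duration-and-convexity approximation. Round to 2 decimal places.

¥74.93

Duration effect: -D_mod·Δy = -12.691 × (+0.0175) = -0.2220925
Convexity effect: ½·C·(Δy)² = 0.5 × 149.5 × (0.0175)² = +0.0228921875
ΔP/P ≈ -0.2220925 + 0.0228921875 = -0.1992003125
New price ≈ 93.57 × (1 - 0.1992003125) = 74.930826759375.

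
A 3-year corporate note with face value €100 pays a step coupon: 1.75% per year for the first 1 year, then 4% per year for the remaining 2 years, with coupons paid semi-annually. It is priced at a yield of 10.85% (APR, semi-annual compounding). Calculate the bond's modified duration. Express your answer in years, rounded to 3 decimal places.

2.745 years

Periodic yield y = 0.05425. First find Macaulay duration:
  t   CF        PV=CF/(1+0.05425)^t    t·PV
  1        0.875         0.8300         0.8300
  2        0.875         0.7873         1.5745
  3        2.000         1.7069         5.1206
  4        2.000         1.6190         6.4761
  5        2.000         1.5357         7.6786
  6      102.000        74.2914       445.7484
  Σ                     80.7703       467.4282
P = 80.7703; Macaulay duration = 467.4282 / 80.7703 = 5.78713 half-year periods = 2.89357 years.
Modified duration = D_Mac / (1 + y) = 2.89357 / 1.05425 = 2.74467 years.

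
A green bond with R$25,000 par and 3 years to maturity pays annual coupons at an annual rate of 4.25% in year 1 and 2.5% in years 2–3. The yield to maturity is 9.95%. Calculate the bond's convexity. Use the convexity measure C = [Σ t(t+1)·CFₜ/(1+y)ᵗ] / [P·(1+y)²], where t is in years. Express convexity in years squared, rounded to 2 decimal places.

With y = 0.0995:
  t   CF        PV=CF/(1+0.0995)^t    t·PV        t(t+1)·PV
  1     1,062.50       966.3483       966.3483       1,932.6967
  2       625.00       516.9988     1,033.9976       3,101.9929
  3    25,625.00    19,278.7190    57,836.1570     231,344.6279
  Σ                 20,762.0661    59,836.5029     236,379.3174
P = 20,762.0661.
Convexity = Σ t(t+1)·PV / [P·(1+y)²] = 236,379.3174 / (20,762.0661 × 1.208900) = 9.41778.

9.42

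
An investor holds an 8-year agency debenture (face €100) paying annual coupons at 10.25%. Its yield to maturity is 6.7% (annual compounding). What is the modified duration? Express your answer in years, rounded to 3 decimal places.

5.663 years

Periodic yield y = 0.067. First find Macaulay duration:
  t   CF        PV=CF/(1+0.067)^t    t·PV
  1        10.25         9.6064         9.6064
  2        10.25         9.0032        18.0063
  3        10.25         8.4378        25.3135
  4        10.25         7.9080        31.6320
  5        10.25         7.4114        37.0571
  6        10.25         6.9460        41.6762
  7        10.25         6.5099        45.5692
  8       110.25        65.6241       524.9927
  Σ                    121.4468       733.8533
P = 121.4468; Macaulay duration = 733.8533 / 121.4468 = 6.04259 years.
Modified duration = D_Mac / (1 + y) = 6.04259 / 1.067 = 5.66316 years.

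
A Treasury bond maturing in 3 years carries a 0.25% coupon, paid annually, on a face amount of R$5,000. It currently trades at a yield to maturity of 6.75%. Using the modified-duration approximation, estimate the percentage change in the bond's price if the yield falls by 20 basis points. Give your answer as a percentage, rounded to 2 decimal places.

Periodic yield y = 0.0675. Modified duration first:
  t   CF        PV=CF/(1+0.0675)^t    t·PV
  1        12.50        11.7096        11.7096
  2        12.50        10.9692        21.9384
  3     5,012.50     4,120.5077    12,361.5232
  Σ                  4,143.1865    12,395.1712
P = 4,143.1865; D_Mac = 2.99170 yrs; D_mod = 2.99170/(1+0.0675) = 2.80253 yrs.
ΔP/P ≈ -D_mod · Δy = -2.80253 × (-0.002) = +0.005605 = +0.5605%.

+0.56%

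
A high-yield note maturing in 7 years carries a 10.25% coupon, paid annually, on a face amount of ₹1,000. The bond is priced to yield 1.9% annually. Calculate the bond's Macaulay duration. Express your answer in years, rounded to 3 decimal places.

5.672 years

Periodic yield y = 0.019. Discount each cash flow and weight by its year:
  t   CF        PV=CF/(1+0.019)^t    t·PV
  1       102.50       100.5888       100.5888
  2       102.50        98.7133       197.4265
  3       102.50        96.8727       290.6180
  4       102.50        95.0664       380.2657
  5       102.50        93.2938       466.4692
  6       102.50        91.5543       549.3258
  7     1,102.50       966.4053     6,764.8372
  Σ                  1,542.4946     8,749.5312
Price P = Σ PV = 1,542.4946.
Macaulay duration = Σ(t·PV) / P = 8,749.5312 / 1,542.4946 = 5.67233 years.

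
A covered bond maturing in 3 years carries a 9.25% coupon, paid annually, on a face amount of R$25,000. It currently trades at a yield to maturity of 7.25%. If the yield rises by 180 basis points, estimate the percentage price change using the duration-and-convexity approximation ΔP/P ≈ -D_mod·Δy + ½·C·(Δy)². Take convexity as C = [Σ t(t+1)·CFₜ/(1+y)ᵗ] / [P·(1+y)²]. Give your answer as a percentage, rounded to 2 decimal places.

-4.48%

With y = 0.0725:
  t   CF        PV=CF/(1+0.0725)^t    t·PV        t(t+1)·PV
  1     2,312.50     2,156.1772     2,156.1772       4,312.3543
  2     2,312.50     2,010.4216     4,020.8432      12,062.5295
  3    27,312.50    22,139.5889    66,418.7666     265,675.0664
  Σ                 26,306.1876    72,595.7869     282,049.9503
P = 26,306.1876; D_Mac = 2.75965 yrs; D_mod = 2.57310 yrs; C = 9.32124.
Duration effect: -2.57310 × (+0.018) = -0.046316
Convexity effect: 0.5 × 9.32124 × (0.018)² = +0.0015100
ΔP/P ≈ -0.046316 + 0.0015100 = -0.044806 = -4.4806%.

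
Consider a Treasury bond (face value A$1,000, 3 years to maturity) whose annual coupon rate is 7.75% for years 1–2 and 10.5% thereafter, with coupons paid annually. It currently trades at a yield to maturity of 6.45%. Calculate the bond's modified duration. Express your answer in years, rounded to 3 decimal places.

2.628 years

Periodic yield y = 0.0645. First find Macaulay duration:
  t   CF        PV=CF/(1+0.0645)^t    t·PV
  1        77.50        72.8041        72.8041
  2        77.50        68.3928       136.7856
  3     1,105.00       916.0629     2,748.1886
  Σ                  1,057.2598     2,957.7783
P = 1,057.2598; Macaulay duration = 2,957.7783 / 1,057.2598 = 2.79759 years.
Modified duration = D_Mac / (1 + y) = 2.79759 / 1.0645 = 2.62808 years.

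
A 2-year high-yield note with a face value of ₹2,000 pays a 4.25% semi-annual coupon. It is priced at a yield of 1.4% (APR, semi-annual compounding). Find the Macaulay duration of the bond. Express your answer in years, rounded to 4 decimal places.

Periodic yield y = 0.007. Discount each cash flow and weight by its period:
  t   CF        PV=CF/(1+0.007)^t    t·PV
  1        42.50        42.2046        42.2046
  2        42.50        41.9112        83.8224
  3        42.50        41.6199       124.8596
  4     2,042.50     1,986.2970     7,945.1879
  Σ                  2,112.0326     8,196.0744
Price P = Σ PV = 2,112.0326.
Macaulay duration = Σ(t·PV) / P = 8,196.0744 / 2,112.0326 = 3.88066 half-year periods.
In years: 3.88066 / 2 = 1.94033 years.

1.9403 years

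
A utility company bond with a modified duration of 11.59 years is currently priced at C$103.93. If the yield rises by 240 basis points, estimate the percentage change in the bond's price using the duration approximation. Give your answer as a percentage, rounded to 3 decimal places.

Duration approximation: ΔP/P ≈ -D_mod · Δy = -11.59 × (+0.024) = -0.278160.
As a percentage: -27.8160%.

-27.816%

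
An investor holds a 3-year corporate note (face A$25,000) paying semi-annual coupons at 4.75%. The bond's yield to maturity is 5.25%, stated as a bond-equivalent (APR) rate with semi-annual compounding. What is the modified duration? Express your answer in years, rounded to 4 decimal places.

Periodic yield y = 0.02625. First find Macaulay duration:
  t   CF        PV=CF/(1+0.02625)^t    t·PV
  1       593.75       578.5627       578.5627
  2       593.75       563.7639     1,127.5279
  3       593.75       549.3437     1,648.0310
  4       593.75       535.2922     2,141.1689
  5       593.75       521.6002     2,608.0011
  6    25,593.75    21,908.6139   131,451.6837
  Σ                 24,657.1767   139,554.9753
P = 24,657.1767; Macaulay duration = 139,554.9753 / 24,657.1767 = 5.65981 half-year periods = 2.82991 years.
Modified duration = D_Mac / (1 + y) = 2.82991 / 1.02625 = 2.75752 years.

2.7575 years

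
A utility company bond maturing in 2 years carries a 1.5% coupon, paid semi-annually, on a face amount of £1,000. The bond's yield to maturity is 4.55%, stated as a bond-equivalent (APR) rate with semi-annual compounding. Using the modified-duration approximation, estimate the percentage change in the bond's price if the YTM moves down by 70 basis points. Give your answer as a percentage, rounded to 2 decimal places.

+1.35%

Periodic yield y = 0.02275. Modified duration first:
  t   CF        PV=CF/(1+0.02275)^t    t·PV
  1         7.50         7.3332         7.3332
  2         7.50         7.1701        14.3401
  3         7.50         7.0106        21.0317
  4     1,007.50       920.8038     3,683.2152
  Σ                    942.3176     3,725.9202
P = 942.3176; D_Mac = 3.95400 half-year periods = 1.97700 yrs; D_mod = 1.97700/(1+0.02275) = 1.93302 yrs.
ΔP/P ≈ -D_mod · Δy = -1.93302 × (-0.007) = +0.013531 = +1.3531%.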